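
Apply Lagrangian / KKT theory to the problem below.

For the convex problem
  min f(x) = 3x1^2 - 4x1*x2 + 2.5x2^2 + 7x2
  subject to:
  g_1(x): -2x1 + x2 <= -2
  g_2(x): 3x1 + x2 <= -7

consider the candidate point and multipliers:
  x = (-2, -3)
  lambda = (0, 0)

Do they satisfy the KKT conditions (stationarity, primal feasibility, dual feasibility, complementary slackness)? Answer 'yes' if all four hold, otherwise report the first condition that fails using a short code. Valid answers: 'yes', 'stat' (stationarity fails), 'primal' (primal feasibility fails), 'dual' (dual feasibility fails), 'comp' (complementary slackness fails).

Gradient of f: grad f(x) = Q x + c = (0, 0)
Constraint values g_i(x) = a_i^T x - b_i:
  g_1((-2, -3)) = 3
  g_2((-2, -3)) = -2
Stationarity residual: grad f(x) + sum_i lambda_i a_i = (0, 0)
  -> stationarity OK
Primal feasibility (all g_i <= 0): FAILS
Dual feasibility (all lambda_i >= 0): OK
Complementary slackness (lambda_i * g_i(x) = 0 for all i): OK

Verdict: the first failing condition is primal_feasibility -> primal.

primal


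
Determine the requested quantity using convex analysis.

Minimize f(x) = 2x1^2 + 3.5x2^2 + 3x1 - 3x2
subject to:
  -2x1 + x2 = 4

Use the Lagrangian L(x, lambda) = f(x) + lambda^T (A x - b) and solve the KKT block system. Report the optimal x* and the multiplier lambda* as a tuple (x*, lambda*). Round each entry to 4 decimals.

Form the Lagrangian:
  L(x, lambda) = (1/2) x^T Q x + c^T x + lambda^T (A x - b)
Stationarity (grad_x L = 0): Q x + c + A^T lambda = 0.
Primal feasibility: A x = b.

This gives the KKT block system:
  [ Q   A^T ] [ x     ]   [-c ]
  [ A    0  ] [ lambda ] = [ b ]

Solving the linear system:
  x*      = (-1.6562, 0.6875)
  lambda* = (-1.8125)
  f(x*)   = 0.1094

x* = (-1.6562, 0.6875), lambda* = (-1.8125)


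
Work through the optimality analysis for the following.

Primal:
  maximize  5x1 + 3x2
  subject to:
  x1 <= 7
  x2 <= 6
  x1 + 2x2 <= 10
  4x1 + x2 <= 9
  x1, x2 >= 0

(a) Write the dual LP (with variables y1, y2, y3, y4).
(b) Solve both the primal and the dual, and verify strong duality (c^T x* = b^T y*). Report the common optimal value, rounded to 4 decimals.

The standard primal-dual pair for 'max c^T x s.t. A x <= b, x >= 0' is:
  Dual:  min b^T y  s.t.  A^T y >= c,  y >= 0.

So the dual LP is:
  minimize  7y1 + 6y2 + 10y3 + 9y4
  subject to:
    y1 + y3 + 4y4 >= 5
    y2 + 2y3 + y4 >= 3
    y1, y2, y3, y4 >= 0

Solving the primal: x* = (1.1429, 4.4286).
  primal value c^T x* = 19.
Solving the dual: y* = (0, 0, 1, 1).
  dual value b^T y* = 19.
Strong duality: c^T x* = b^T y*. Confirmed.

19


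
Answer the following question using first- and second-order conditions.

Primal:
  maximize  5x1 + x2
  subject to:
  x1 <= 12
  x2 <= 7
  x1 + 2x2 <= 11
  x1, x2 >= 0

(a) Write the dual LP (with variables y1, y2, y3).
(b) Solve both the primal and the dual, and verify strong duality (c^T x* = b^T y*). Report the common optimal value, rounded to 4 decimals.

The standard primal-dual pair for 'max c^T x s.t. A x <= b, x >= 0' is:
  Dual:  min b^T y  s.t.  A^T y >= c,  y >= 0.

So the dual LP is:
  minimize  12y1 + 7y2 + 11y3
  subject to:
    y1 + y3 >= 5
    y2 + 2y3 >= 1
    y1, y2, y3 >= 0

Solving the primal: x* = (11, 0).
  primal value c^T x* = 55.
Solving the dual: y* = (0, 0, 5).
  dual value b^T y* = 55.
Strong duality: c^T x* = b^T y*. Confirmed.

55


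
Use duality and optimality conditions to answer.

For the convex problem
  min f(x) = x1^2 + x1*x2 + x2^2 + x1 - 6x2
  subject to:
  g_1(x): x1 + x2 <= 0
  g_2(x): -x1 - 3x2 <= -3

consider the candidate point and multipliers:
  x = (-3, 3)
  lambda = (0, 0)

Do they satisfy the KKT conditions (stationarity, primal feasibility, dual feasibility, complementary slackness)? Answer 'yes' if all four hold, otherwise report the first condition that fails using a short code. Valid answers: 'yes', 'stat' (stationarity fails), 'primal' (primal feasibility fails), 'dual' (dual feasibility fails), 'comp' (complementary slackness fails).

Gradient of f: grad f(x) = Q x + c = (-2, -3)
Constraint values g_i(x) = a_i^T x - b_i:
  g_1((-3, 3)) = 0
  g_2((-3, 3)) = -3
Stationarity residual: grad f(x) + sum_i lambda_i a_i = (-2, -3)
  -> stationarity FAILS
Primal feasibility (all g_i <= 0): OK
Dual feasibility (all lambda_i >= 0): OK
Complementary slackness (lambda_i * g_i(x) = 0 for all i): OK

Verdict: the first failing condition is stationarity -> stat.

stat


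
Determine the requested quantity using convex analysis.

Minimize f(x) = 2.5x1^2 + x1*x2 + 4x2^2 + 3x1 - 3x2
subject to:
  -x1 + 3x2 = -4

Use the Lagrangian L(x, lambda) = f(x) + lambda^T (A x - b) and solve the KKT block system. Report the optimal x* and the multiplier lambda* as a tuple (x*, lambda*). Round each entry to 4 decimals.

Form the Lagrangian:
  L(x, lambda) = (1/2) x^T Q x + c^T x + lambda^T (A x - b)
Stationarity (grad_x L = 0): Q x + c + A^T lambda = 0.
Primal feasibility: A x = b.

This gives the KKT block system:
  [ Q   A^T ] [ x     ]   [-c ]
  [ A    0  ] [ lambda ] = [ b ]

Solving the linear system:
  x*      = (0.4407, -1.1864)
  lambda* = (4.0169)
  f(x*)   = 10.4746

x* = (0.4407, -1.1864), lambda* = (4.0169)


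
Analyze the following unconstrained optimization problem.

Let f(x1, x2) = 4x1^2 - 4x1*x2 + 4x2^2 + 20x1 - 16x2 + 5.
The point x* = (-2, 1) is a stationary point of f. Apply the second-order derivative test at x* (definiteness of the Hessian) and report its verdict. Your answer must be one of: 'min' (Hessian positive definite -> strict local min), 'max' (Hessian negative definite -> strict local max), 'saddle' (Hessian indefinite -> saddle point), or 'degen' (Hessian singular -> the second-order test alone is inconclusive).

Compute the Hessian H = grad^2 f:
  H = [[8, -4], [-4, 8]]
Verify stationarity: grad f(x*) = H x* + g = (0, 0).
Eigenvalues of H: 4, 12.
Both eigenvalues > 0, so H is positive definite -> x* is a strict local min.

min


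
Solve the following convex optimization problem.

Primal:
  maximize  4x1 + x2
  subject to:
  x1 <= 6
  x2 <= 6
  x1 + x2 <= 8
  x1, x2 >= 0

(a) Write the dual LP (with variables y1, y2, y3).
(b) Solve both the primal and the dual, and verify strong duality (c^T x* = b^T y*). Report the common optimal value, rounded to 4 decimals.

The standard primal-dual pair for 'max c^T x s.t. A x <= b, x >= 0' is:
  Dual:  min b^T y  s.t.  A^T y >= c,  y >= 0.

So the dual LP is:
  minimize  6y1 + 6y2 + 8y3
  subject to:
    y1 + y3 >= 4
    y2 + y3 >= 1
    y1, y2, y3 >= 0

Solving the primal: x* = (6, 2).
  primal value c^T x* = 26.
Solving the dual: y* = (3, 0, 1).
  dual value b^T y* = 26.
Strong duality: c^T x* = b^T y*. Confirmed.

26


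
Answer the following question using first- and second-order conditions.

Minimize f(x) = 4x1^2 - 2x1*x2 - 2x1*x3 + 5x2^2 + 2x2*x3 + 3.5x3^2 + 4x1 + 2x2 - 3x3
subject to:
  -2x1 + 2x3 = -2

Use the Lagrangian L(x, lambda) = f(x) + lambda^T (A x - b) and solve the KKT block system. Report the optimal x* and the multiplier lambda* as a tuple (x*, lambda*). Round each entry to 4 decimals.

Form the Lagrangian:
  L(x, lambda) = (1/2) x^T Q x + c^T x + lambda^T (A x - b)
Stationarity (grad_x L = 0): Q x + c + A^T lambda = 0.
Primal feasibility: A x = b.

This gives the KKT block system:
  [ Q   A^T ] [ x     ]   [-c ]
  [ A    0  ] [ lambda ] = [ b ]

Solving the linear system:
  x*      = (0.3636, 0, -0.6364)
  lambda* = (4.0909)
  f(x*)   = 5.7727

x* = (0.3636, 0, -0.6364), lambda* = (4.0909)


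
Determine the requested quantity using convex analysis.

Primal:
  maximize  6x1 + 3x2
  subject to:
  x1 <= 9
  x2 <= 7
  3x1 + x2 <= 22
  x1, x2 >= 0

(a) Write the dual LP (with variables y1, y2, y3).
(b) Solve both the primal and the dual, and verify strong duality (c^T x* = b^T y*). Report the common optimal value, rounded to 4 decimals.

The standard primal-dual pair for 'max c^T x s.t. A x <= b, x >= 0' is:
  Dual:  min b^T y  s.t.  A^T y >= c,  y >= 0.

So the dual LP is:
  minimize  9y1 + 7y2 + 22y3
  subject to:
    y1 + 3y3 >= 6
    y2 + y3 >= 3
    y1, y2, y3 >= 0

Solving the primal: x* = (5, 7).
  primal value c^T x* = 51.
Solving the dual: y* = (0, 1, 2).
  dual value b^T y* = 51.
Strong duality: c^T x* = b^T y*. Confirmed.

51


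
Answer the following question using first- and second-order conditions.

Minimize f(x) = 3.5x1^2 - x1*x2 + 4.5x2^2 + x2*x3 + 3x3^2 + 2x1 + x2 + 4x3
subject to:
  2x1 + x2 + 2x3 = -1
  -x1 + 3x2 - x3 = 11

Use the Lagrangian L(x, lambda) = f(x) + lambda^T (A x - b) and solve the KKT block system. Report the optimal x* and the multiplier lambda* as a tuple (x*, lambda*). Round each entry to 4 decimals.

Form the Lagrangian:
  L(x, lambda) = (1/2) x^T Q x + c^T x + lambda^T (A x - b)
Stationarity (grad_x L = 0): Q x + c + A^T lambda = 0.
Primal feasibility: A x = b.

This gives the KKT block system:
  [ Q   A^T ] [ x     ]   [-c ]
  [ A    0  ] [ lambda ] = [ b ]

Solving the linear system:
  x*      = (-0.3077, 3, -1.6923)
  lambda* = (-2.4505, -8.0549)
  f(x*)   = 40.8846

x* = (-0.3077, 3, -1.6923), lambda* = (-2.4505, -8.0549)


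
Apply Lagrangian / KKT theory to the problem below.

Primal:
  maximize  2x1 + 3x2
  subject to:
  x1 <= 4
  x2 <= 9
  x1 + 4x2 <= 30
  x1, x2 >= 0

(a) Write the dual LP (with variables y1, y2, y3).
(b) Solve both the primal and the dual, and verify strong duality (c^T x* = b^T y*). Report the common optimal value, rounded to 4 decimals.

The standard primal-dual pair for 'max c^T x s.t. A x <= b, x >= 0' is:
  Dual:  min b^T y  s.t.  A^T y >= c,  y >= 0.

So the dual LP is:
  minimize  4y1 + 9y2 + 30y3
  subject to:
    y1 + y3 >= 2
    y2 + 4y3 >= 3
    y1, y2, y3 >= 0

Solving the primal: x* = (4, 6.5).
  primal value c^T x* = 27.5.
Solving the dual: y* = (1.25, 0, 0.75).
  dual value b^T y* = 27.5.
Strong duality: c^T x* = b^T y*. Confirmed.

27.5


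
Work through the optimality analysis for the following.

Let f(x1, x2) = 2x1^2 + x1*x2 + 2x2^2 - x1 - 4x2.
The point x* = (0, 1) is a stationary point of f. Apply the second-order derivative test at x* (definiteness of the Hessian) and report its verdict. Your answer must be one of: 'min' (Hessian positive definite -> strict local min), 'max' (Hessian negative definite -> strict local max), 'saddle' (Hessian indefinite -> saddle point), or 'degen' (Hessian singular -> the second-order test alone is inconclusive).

Compute the Hessian H = grad^2 f:
  H = [[4, 1], [1, 4]]
Verify stationarity: grad f(x*) = H x* + g = (0, 0).
Eigenvalues of H: 3, 5.
Both eigenvalues > 0, so H is positive definite -> x* is a strict local min.

min


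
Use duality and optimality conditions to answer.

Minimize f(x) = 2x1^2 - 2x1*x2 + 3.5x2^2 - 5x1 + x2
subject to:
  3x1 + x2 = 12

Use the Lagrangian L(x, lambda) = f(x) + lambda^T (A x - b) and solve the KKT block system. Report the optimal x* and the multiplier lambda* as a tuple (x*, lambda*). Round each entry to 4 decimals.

Form the Lagrangian:
  L(x, lambda) = (1/2) x^T Q x + c^T x + lambda^T (A x - b)
Stationarity (grad_x L = 0): Q x + c + A^T lambda = 0.
Primal feasibility: A x = b.

This gives the KKT block system:
  [ Q   A^T ] [ x     ]   [-c ]
  [ A    0  ] [ lambda ] = [ b ]

Solving the linear system:
  x*      = (3.5949, 1.2152)
  lambda* = (-2.3165)
  f(x*)   = 5.519

x* = (3.5949, 1.2152), lambda* = (-2.3165)


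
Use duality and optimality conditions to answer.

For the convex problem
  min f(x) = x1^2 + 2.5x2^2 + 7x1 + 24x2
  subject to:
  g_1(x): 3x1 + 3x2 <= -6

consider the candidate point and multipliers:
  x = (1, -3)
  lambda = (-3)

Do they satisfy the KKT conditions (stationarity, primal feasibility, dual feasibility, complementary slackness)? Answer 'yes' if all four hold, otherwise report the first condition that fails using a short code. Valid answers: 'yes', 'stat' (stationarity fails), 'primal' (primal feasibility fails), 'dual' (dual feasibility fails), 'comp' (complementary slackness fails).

Gradient of f: grad f(x) = Q x + c = (9, 9)
Constraint values g_i(x) = a_i^T x - b_i:
  g_1((1, -3)) = 0
Stationarity residual: grad f(x) + sum_i lambda_i a_i = (0, 0)
  -> stationarity OK
Primal feasibility (all g_i <= 0): OK
Dual feasibility (all lambda_i >= 0): FAILS
Complementary slackness (lambda_i * g_i(x) = 0 for all i): OK

Verdict: the first failing condition is dual_feasibility -> dual.

dual


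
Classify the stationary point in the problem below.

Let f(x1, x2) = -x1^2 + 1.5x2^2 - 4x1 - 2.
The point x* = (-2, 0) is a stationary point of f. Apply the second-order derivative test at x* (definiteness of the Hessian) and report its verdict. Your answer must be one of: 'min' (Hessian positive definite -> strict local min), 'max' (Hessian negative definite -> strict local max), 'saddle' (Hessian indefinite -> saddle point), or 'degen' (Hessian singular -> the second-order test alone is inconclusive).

Compute the Hessian H = grad^2 f:
  H = [[-2, 0], [0, 3]]
Verify stationarity: grad f(x*) = H x* + g = (0, 0).
Eigenvalues of H: -2, 3.
Eigenvalues have mixed signs, so H is indefinite -> x* is a saddle point.

saddle


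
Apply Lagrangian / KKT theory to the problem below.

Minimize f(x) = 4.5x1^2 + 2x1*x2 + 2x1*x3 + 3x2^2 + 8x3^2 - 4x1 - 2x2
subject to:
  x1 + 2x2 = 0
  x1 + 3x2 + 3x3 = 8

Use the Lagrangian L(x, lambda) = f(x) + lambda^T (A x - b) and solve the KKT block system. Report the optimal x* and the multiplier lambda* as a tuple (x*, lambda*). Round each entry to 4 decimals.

Form the Lagrangian:
  L(x, lambda) = (1/2) x^T Q x + c^T x + lambda^T (A x - b)
Stationarity (grad_x L = 0): Q x + c + A^T lambda = 0.
Primal feasibility: A x = b.

This gives the KKT block system:
  [ Q   A^T ] [ x     ]   [-c ]
  [ A    0  ] [ lambda ] = [ b ]

Solving the linear system:
  x*      = (-0.9827, 0.4913, 2.5029)
  lambda* = (19.5491, -12.6936)
  f(x*)   = 52.2486

x* = (-0.9827, 0.4913, 2.5029), lambda* = (19.5491, -12.6936)


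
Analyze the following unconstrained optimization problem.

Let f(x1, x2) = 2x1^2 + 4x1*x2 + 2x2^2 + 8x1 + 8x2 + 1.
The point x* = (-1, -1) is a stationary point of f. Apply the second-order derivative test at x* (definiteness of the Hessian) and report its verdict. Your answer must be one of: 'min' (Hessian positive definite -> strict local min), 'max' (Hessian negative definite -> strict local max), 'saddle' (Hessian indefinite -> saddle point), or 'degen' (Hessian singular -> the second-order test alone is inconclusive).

Compute the Hessian H = grad^2 f:
  H = [[4, 4], [4, 4]]
Verify stationarity: grad f(x*) = H x* + g = (0, 0).
Eigenvalues of H: 0, 8.
H has a zero eigenvalue (singular; positive semidefinite but not definite), so H is neither positive definite, negative definite, nor indefinite. The second-order test alone is inconclusive -> degen.
(Indeed, f is constant along the null direction of H through x*, so x* is not a strict local extremum.)

degen


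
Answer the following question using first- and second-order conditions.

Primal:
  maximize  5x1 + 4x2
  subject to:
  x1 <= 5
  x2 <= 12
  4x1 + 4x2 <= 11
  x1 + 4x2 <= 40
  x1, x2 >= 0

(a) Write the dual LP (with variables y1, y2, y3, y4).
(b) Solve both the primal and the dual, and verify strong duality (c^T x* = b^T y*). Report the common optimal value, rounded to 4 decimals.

The standard primal-dual pair for 'max c^T x s.t. A x <= b, x >= 0' is:
  Dual:  min b^T y  s.t.  A^T y >= c,  y >= 0.

So the dual LP is:
  minimize  5y1 + 12y2 + 11y3 + 40y4
  subject to:
    y1 + 4y3 + y4 >= 5
    y2 + 4y3 + 4y4 >= 4
    y1, y2, y3, y4 >= 0

Solving the primal: x* = (2.75, 0).
  primal value c^T x* = 13.75.
Solving the dual: y* = (0, 0, 1.25, 0).
  dual value b^T y* = 13.75.
Strong duality: c^T x* = b^T y*. Confirmed.

13.75


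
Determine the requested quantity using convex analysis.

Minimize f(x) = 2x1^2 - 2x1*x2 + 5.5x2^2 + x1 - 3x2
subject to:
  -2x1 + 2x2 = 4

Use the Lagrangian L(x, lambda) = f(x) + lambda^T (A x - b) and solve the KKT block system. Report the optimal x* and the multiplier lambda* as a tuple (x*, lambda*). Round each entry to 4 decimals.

Form the Lagrangian:
  L(x, lambda) = (1/2) x^T Q x + c^T x + lambda^T (A x - b)
Stationarity (grad_x L = 0): Q x + c + A^T lambda = 0.
Primal feasibility: A x = b.

This gives the KKT block system:
  [ Q   A^T ] [ x     ]   [-c ]
  [ A    0  ] [ lambda ] = [ b ]

Solving the linear system:
  x*      = (-1.4545, 0.5455)
  lambda* = (-2.9545)
  f(x*)   = 4.3636

x* = (-1.4545, 0.5455), lambda* = (-2.9545)


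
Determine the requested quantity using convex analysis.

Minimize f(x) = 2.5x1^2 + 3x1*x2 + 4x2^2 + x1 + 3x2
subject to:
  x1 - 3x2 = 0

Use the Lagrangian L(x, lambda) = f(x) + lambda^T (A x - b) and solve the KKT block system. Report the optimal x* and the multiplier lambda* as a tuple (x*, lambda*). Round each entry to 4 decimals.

Form the Lagrangian:
  L(x, lambda) = (1/2) x^T Q x + c^T x + lambda^T (A x - b)
Stationarity (grad_x L = 0): Q x + c + A^T lambda = 0.
Primal feasibility: A x = b.

This gives the KKT block system:
  [ Q   A^T ] [ x     ]   [-c ]
  [ A    0  ] [ lambda ] = [ b ]

Solving the linear system:
  x*      = (-0.2535, -0.0845)
  lambda* = (0.5211)
  f(x*)   = -0.2535

x* = (-0.2535, -0.0845), lambda* = (0.5211)


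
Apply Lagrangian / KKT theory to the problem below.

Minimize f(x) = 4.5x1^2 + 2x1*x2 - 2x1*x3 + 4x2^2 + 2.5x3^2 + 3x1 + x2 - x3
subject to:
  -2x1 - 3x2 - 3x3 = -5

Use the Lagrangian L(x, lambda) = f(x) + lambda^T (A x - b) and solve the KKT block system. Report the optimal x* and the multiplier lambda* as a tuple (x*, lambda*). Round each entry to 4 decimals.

Form the Lagrangian:
  L(x, lambda) = (1/2) x^T Q x + c^T x + lambda^T (A x - b)
Stationarity (grad_x L = 0): Q x + c + A^T lambda = 0.
Primal feasibility: A x = b.

This gives the KKT block system:
  [ Q   A^T ] [ x     ]   [-c ]
  [ A    0  ] [ lambda ] = [ b ]

Solving the linear system:
  x*      = (0.1691, 0.3918, 1.1621)
  lambda* = (1.4908)
  f(x*)   = 3.5955

x* = (0.1691, 0.3918, 1.1621), lambda* = (1.4908)


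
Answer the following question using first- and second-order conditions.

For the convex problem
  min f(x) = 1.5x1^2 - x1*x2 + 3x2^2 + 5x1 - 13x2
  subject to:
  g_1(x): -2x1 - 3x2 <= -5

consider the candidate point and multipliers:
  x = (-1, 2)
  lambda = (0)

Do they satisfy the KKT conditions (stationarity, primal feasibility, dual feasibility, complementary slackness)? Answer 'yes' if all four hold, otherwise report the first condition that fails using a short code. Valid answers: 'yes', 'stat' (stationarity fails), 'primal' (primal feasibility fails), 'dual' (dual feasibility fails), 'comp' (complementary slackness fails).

Gradient of f: grad f(x) = Q x + c = (0, 0)
Constraint values g_i(x) = a_i^T x - b_i:
  g_1((-1, 2)) = 1
Stationarity residual: grad f(x) + sum_i lambda_i a_i = (0, 0)
  -> stationarity OK
Primal feasibility (all g_i <= 0): FAILS
Dual feasibility (all lambda_i >= 0): OK
Complementary slackness (lambda_i * g_i(x) = 0 for all i): OK

Verdict: the first failing condition is primal_feasibility -> primal.

primal


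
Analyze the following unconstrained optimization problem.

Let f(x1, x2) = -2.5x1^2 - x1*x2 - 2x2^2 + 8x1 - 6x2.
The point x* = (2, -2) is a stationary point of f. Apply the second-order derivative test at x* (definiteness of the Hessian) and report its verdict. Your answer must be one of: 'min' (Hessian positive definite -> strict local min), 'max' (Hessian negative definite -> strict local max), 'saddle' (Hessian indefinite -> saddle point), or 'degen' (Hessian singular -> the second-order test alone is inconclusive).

Compute the Hessian H = grad^2 f:
  H = [[-5, -1], [-1, -4]]
Verify stationarity: grad f(x*) = H x* + g = (0, 0).
Eigenvalues of H: -5.618, -3.382.
Both eigenvalues < 0, so H is negative definite -> x* is a strict local max.

max


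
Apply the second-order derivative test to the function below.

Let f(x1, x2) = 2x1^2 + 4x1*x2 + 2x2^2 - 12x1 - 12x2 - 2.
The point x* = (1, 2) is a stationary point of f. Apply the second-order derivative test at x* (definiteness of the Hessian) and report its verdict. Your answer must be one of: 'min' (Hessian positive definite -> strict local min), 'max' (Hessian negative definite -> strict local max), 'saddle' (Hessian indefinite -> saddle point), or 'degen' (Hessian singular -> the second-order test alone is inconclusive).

Compute the Hessian H = grad^2 f:
  H = [[4, 4], [4, 4]]
Verify stationarity: grad f(x*) = H x* + g = (0, 0).
Eigenvalues of H: 0, 8.
H has a zero eigenvalue (singular; positive semidefinite but not definite), so H is neither positive definite, negative definite, nor indefinite. The second-order test alone is inconclusive -> degen.
(Indeed, f is constant along the null direction of H through x*, so x* is not a strict local extremum.)

degen


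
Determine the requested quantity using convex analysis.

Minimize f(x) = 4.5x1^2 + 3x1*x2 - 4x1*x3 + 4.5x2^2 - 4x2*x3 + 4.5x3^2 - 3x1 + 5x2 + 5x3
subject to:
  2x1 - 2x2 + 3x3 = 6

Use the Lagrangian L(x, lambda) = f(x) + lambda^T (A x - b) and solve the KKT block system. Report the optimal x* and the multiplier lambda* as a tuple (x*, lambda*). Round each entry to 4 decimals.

Form the Lagrangian:
  L(x, lambda) = (1/2) x^T Q x + c^T x + lambda^T (A x - b)
Stationarity (grad_x L = 0): Q x + c + A^T lambda = 0.
Primal feasibility: A x = b.

This gives the KKT block system:
  [ Q   A^T ] [ x     ]   [-c ]
  [ A    0  ] [ lambda ] = [ b ]

Solving the linear system:
  x*      = (1.3583, -1.4315, 0.1401)
  lambda* = (-2.1847)
  f(x*)   = 1.2882

x* = (1.3583, -1.4315, 0.1401), lambda* = (-2.1847)


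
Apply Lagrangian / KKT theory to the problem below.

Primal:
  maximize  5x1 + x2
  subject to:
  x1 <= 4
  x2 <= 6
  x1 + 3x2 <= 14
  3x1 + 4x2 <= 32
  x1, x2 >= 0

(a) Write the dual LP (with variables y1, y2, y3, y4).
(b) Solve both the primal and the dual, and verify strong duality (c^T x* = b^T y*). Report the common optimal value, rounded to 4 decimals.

The standard primal-dual pair for 'max c^T x s.t. A x <= b, x >= 0' is:
  Dual:  min b^T y  s.t.  A^T y >= c,  y >= 0.

So the dual LP is:
  minimize  4y1 + 6y2 + 14y3 + 32y4
  subject to:
    y1 + y3 + 3y4 >= 5
    y2 + 3y3 + 4y4 >= 1
    y1, y2, y3, y4 >= 0

Solving the primal: x* = (4, 3.3333).
  primal value c^T x* = 23.3333.
Solving the dual: y* = (4.6667, 0, 0.3333, 0).
  dual value b^T y* = 23.3333.
Strong duality: c^T x* = b^T y*. Confirmed.

23.3333


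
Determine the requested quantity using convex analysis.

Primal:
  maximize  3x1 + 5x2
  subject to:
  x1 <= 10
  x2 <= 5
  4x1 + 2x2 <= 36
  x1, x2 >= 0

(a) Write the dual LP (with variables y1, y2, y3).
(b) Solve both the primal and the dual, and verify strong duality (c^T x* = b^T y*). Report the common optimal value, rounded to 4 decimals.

The standard primal-dual pair for 'max c^T x s.t. A x <= b, x >= 0' is:
  Dual:  min b^T y  s.t.  A^T y >= c,  y >= 0.

So the dual LP is:
  minimize  10y1 + 5y2 + 36y3
  subject to:
    y1 + 4y3 >= 3
    y2 + 2y3 >= 5
    y1, y2, y3 >= 0

Solving the primal: x* = (6.5, 5).
  primal value c^T x* = 44.5.
Solving the dual: y* = (0, 3.5, 0.75).
  dual value b^T y* = 44.5.
Strong duality: c^T x* = b^T y*. Confirmed.

44.5


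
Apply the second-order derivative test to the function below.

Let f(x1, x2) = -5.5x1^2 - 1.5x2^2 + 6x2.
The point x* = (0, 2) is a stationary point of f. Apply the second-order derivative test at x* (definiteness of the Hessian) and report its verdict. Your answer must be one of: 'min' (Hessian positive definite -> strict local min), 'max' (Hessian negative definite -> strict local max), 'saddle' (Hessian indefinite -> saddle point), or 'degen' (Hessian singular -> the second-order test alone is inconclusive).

Compute the Hessian H = grad^2 f:
  H = [[-11, 0], [0, -3]]
Verify stationarity: grad f(x*) = H x* + g = (0, 0).
Eigenvalues of H: -11, -3.
Both eigenvalues < 0, so H is negative definite -> x* is a strict local max.

max


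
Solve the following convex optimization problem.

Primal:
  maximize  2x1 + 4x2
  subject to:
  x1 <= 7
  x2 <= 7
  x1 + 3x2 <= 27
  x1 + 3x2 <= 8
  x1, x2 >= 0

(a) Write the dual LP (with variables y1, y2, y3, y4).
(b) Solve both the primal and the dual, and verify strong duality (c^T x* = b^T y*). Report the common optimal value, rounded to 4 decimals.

The standard primal-dual pair for 'max c^T x s.t. A x <= b, x >= 0' is:
  Dual:  min b^T y  s.t.  A^T y >= c,  y >= 0.

So the dual LP is:
  minimize  7y1 + 7y2 + 27y3 + 8y4
  subject to:
    y1 + y3 + y4 >= 2
    y2 + 3y3 + 3y4 >= 4
    y1, y2, y3, y4 >= 0

Solving the primal: x* = (7, 0.3333).
  primal value c^T x* = 15.3333.
Solving the dual: y* = (0.6667, 0, 0, 1.3333).
  dual value b^T y* = 15.3333.
Strong duality: c^T x* = b^T y*. Confirmed.

15.3333


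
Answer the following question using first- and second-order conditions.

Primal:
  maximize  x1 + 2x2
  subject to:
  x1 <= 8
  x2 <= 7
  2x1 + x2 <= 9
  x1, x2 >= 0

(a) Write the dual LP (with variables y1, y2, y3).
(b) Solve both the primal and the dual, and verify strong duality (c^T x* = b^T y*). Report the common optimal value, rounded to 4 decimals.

The standard primal-dual pair for 'max c^T x s.t. A x <= b, x >= 0' is:
  Dual:  min b^T y  s.t.  A^T y >= c,  y >= 0.

So the dual LP is:
  minimize  8y1 + 7y2 + 9y3
  subject to:
    y1 + 2y3 >= 1
    y2 + y3 >= 2
    y1, y2, y3 >= 0

Solving the primal: x* = (1, 7).
  primal value c^T x* = 15.
Solving the dual: y* = (0, 1.5, 0.5).
  dual value b^T y* = 15.
Strong duality: c^T x* = b^T y*. Confirmed.

15


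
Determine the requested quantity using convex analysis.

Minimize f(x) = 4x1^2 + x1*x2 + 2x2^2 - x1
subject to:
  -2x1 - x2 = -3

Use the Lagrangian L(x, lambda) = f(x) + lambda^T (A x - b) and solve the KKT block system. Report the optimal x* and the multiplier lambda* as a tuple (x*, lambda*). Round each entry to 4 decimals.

Form the Lagrangian:
  L(x, lambda) = (1/2) x^T Q x + c^T x + lambda^T (A x - b)
Stationarity (grad_x L = 0): Q x + c + A^T lambda = 0.
Primal feasibility: A x = b.

This gives the KKT block system:
  [ Q   A^T ] [ x     ]   [-c ]
  [ A    0  ] [ lambda ] = [ b ]

Solving the linear system:
  x*      = (1.1, 0.8)
  lambda* = (4.3)
  f(x*)   = 5.9

x* = (1.1, 0.8), lambda* = (4.3)


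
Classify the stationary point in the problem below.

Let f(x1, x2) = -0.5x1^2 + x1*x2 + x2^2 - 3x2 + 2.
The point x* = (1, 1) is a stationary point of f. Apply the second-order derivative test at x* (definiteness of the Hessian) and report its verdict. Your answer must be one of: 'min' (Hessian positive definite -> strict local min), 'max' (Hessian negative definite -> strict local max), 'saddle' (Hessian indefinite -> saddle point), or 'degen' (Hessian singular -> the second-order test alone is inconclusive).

Compute the Hessian H = grad^2 f:
  H = [[-1, 1], [1, 2]]
Verify stationarity: grad f(x*) = H x* + g = (0, 0).
Eigenvalues of H: -1.3028, 2.3028.
Eigenvalues have mixed signs, so H is indefinite -> x* is a saddle point.

saddle


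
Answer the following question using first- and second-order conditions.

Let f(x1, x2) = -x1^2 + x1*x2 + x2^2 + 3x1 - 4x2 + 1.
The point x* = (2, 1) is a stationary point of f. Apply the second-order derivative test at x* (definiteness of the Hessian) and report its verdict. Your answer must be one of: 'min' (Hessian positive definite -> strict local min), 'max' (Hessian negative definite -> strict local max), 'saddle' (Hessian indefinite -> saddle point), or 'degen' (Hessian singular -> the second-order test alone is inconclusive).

Compute the Hessian H = grad^2 f:
  H = [[-2, 1], [1, 2]]
Verify stationarity: grad f(x*) = H x* + g = (0, 0).
Eigenvalues of H: -2.2361, 2.2361.
Eigenvalues have mixed signs, so H is indefinite -> x* is a saddle point.

saddle


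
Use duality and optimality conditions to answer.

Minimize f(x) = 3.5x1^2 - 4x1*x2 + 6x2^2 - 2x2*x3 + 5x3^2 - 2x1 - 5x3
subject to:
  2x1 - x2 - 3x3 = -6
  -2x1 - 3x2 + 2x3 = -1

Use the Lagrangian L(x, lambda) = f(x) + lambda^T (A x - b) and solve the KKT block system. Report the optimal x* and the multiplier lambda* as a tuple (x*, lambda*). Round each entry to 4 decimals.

Form the Lagrangian:
  L(x, lambda) = (1/2) x^T Q x + c^T x + lambda^T (A x - b)
Stationarity (grad_x L = 0): Q x + c + A^T lambda = 0.
Primal feasibility: A x = b.

This gives the KKT block system:
  [ Q   A^T ] [ x     ]   [-c ]
  [ A    0  ] [ lambda ] = [ b ]

Solving the linear system:
  x*      = (0.2896, 1.311, 1.7561)
  lambda* = (4.7217, 2.1132)
  f(x*)   = 10.542

x* = (0.2896, 1.311, 1.7561), lambda* = (4.7217, 2.1132)


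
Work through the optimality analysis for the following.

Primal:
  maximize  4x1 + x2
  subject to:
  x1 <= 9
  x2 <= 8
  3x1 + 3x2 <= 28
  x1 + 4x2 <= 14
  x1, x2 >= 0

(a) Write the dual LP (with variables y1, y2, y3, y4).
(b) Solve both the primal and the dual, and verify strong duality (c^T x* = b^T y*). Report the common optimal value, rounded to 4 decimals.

The standard primal-dual pair for 'max c^T x s.t. A x <= b, x >= 0' is:
  Dual:  min b^T y  s.t.  A^T y >= c,  y >= 0.

So the dual LP is:
  minimize  9y1 + 8y2 + 28y3 + 14y4
  subject to:
    y1 + 3y3 + y4 >= 4
    y2 + 3y3 + 4y4 >= 1
    y1, y2, y3, y4 >= 0

Solving the primal: x* = (9, 0.3333).
  primal value c^T x* = 36.3333.
Solving the dual: y* = (3, 0, 0.3333, 0).
  dual value b^T y* = 36.3333.
Strong duality: c^T x* = b^T y*. Confirmed.

36.3333


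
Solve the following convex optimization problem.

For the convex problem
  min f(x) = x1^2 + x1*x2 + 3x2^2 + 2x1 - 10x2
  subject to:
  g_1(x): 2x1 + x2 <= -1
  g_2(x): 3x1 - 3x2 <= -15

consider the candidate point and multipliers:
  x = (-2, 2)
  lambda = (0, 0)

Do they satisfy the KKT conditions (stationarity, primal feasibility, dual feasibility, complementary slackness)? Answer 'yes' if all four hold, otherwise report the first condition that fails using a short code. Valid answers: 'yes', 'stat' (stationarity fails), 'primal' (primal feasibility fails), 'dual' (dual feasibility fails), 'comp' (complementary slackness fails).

Gradient of f: grad f(x) = Q x + c = (0, 0)
Constraint values g_i(x) = a_i^T x - b_i:
  g_1((-2, 2)) = -1
  g_2((-2, 2)) = 3
Stationarity residual: grad f(x) + sum_i lambda_i a_i = (0, 0)
  -> stationarity OK
Primal feasibility (all g_i <= 0): FAILS
Dual feasibility (all lambda_i >= 0): OK
Complementary slackness (lambda_i * g_i(x) = 0 for all i): OK

Verdict: the first failing condition is primal_feasibility -> primal.

primal


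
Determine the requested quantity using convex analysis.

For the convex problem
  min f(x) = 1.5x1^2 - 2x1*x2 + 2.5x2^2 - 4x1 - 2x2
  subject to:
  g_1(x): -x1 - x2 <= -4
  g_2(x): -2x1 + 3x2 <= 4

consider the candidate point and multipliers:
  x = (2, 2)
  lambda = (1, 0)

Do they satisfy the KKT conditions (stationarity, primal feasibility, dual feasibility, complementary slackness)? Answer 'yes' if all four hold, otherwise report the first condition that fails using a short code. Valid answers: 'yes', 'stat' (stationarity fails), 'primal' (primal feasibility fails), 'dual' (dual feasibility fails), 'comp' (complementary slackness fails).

Gradient of f: grad f(x) = Q x + c = (-2, 4)
Constraint values g_i(x) = a_i^T x - b_i:
  g_1((2, 2)) = 0
  g_2((2, 2)) = -2
Stationarity residual: grad f(x) + sum_i lambda_i a_i = (-3, 3)
  -> stationarity FAILS
Primal feasibility (all g_i <= 0): OK
Dual feasibility (all lambda_i >= 0): OK
Complementary slackness (lambda_i * g_i(x) = 0 for all i): OK

Verdict: the first failing condition is stationarity -> stat.

stat


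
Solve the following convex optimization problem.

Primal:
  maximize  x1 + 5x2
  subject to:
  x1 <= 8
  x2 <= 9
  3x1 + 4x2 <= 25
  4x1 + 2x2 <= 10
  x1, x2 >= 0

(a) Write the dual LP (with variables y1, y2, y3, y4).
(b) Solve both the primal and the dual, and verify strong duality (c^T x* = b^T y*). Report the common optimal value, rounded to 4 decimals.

The standard primal-dual pair for 'max c^T x s.t. A x <= b, x >= 0' is:
  Dual:  min b^T y  s.t.  A^T y >= c,  y >= 0.

So the dual LP is:
  minimize  8y1 + 9y2 + 25y3 + 10y4
  subject to:
    y1 + 3y3 + 4y4 >= 1
    y2 + 4y3 + 2y4 >= 5
    y1, y2, y3, y4 >= 0

Solving the primal: x* = (0, 5).
  primal value c^T x* = 25.
Solving the dual: y* = (0, 0, 0, 2.5).
  dual value b^T y* = 25.
Strong duality: c^T x* = b^T y*. Confirmed.

25


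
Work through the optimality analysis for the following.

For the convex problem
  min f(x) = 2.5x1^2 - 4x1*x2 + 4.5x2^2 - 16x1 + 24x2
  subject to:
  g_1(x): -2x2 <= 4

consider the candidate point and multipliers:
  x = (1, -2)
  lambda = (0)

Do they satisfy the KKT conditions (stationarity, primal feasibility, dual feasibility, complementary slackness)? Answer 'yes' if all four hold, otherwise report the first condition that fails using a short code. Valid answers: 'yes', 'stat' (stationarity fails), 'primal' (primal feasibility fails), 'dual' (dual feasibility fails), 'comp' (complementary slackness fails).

Gradient of f: grad f(x) = Q x + c = (-3, 2)
Constraint values g_i(x) = a_i^T x - b_i:
  g_1((1, -2)) = 0
Stationarity residual: grad f(x) + sum_i lambda_i a_i = (-3, 2)
  -> stationarity FAILS
Primal feasibility (all g_i <= 0): OK
Dual feasibility (all lambda_i >= 0): OK
Complementary slackness (lambda_i * g_i(x) = 0 for all i): OK

Verdict: the first failing condition is stationarity -> stat.

stat


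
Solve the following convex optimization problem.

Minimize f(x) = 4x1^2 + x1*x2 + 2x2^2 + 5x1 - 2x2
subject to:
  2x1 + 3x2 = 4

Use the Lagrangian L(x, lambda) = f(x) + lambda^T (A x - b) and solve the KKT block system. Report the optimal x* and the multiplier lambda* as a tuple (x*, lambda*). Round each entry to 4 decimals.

Form the Lagrangian:
  L(x, lambda) = (1/2) x^T Q x + c^T x + lambda^T (A x - b)
Stationarity (grad_x L = 0): Q x + c + A^T lambda = 0.
Primal feasibility: A x = b.

This gives the KKT block system:
  [ Q   A^T ] [ x     ]   [-c ]
  [ A    0  ] [ lambda ] = [ b ]

Solving the linear system:
  x*      = (-0.4868, 1.6579)
  lambda* = (-1.3816)
  f(x*)   = -0.1118

x* = (-0.4868, 1.6579), lambda* = (-1.3816)


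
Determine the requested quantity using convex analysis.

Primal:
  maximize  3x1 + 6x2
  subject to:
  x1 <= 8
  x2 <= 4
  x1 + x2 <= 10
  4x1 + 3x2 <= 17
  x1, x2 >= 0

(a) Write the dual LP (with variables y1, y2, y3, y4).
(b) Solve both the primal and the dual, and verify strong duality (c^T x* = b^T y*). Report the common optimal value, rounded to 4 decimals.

The standard primal-dual pair for 'max c^T x s.t. A x <= b, x >= 0' is:
  Dual:  min b^T y  s.t.  A^T y >= c,  y >= 0.

So the dual LP is:
  minimize  8y1 + 4y2 + 10y3 + 17y4
  subject to:
    y1 + y3 + 4y4 >= 3
    y2 + y3 + 3y4 >= 6
    y1, y2, y3, y4 >= 0

Solving the primal: x* = (1.25, 4).
  primal value c^T x* = 27.75.
Solving the dual: y* = (0, 3.75, 0, 0.75).
  dual value b^T y* = 27.75.
Strong duality: c^T x* = b^T y*. Confirmed.

27.75


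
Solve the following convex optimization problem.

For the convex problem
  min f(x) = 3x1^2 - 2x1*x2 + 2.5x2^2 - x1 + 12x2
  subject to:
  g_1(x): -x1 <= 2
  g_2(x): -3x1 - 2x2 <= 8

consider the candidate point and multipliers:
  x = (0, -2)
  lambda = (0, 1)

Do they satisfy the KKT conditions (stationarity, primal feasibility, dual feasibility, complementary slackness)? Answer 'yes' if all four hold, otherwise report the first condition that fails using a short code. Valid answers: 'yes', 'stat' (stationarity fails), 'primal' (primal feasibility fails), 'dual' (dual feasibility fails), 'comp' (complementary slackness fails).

Gradient of f: grad f(x) = Q x + c = (3, 2)
Constraint values g_i(x) = a_i^T x - b_i:
  g_1((0, -2)) = -2
  g_2((0, -2)) = -4
Stationarity residual: grad f(x) + sum_i lambda_i a_i = (0, 0)
  -> stationarity OK
Primal feasibility (all g_i <= 0): OK
Dual feasibility (all lambda_i >= 0): OK
Complementary slackness (lambda_i * g_i(x) = 0 for all i): FAILS

Verdict: the first failing condition is complementary_slackness -> comp.

comp


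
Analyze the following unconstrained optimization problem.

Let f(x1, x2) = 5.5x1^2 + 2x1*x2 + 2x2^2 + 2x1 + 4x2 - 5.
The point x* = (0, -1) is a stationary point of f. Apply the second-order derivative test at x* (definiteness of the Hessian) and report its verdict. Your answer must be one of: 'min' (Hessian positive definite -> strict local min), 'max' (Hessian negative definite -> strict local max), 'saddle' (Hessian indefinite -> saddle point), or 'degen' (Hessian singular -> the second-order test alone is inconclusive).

Compute the Hessian H = grad^2 f:
  H = [[11, 2], [2, 4]]
Verify stationarity: grad f(x*) = H x* + g = (0, 0).
Eigenvalues of H: 3.4689, 11.5311.
Both eigenvalues > 0, so H is positive definite -> x* is a strict local min.

min


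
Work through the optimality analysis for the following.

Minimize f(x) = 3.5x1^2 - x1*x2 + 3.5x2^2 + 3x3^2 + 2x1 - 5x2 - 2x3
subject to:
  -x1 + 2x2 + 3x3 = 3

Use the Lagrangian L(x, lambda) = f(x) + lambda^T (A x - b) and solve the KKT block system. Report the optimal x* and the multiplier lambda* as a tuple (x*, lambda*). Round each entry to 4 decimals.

Form the Lagrangian:
  L(x, lambda) = (1/2) x^T Q x + c^T x + lambda^T (A x - b)
Stationarity (grad_x L = 0): Q x + c + A^T lambda = 0.
Primal feasibility: A x = b.

This gives the KKT block system:
  [ Q   A^T ] [ x     ]   [-c ]
  [ A    0  ] [ lambda ] = [ b ]

Solving the linear system:
  x*      = (-0.2087, 0.7427, 0.4353)
  lambda* = (-0.2039)
  f(x*)   = -2.195

x* = (-0.2087, 0.7427, 0.4353), lambda* = (-0.2039)


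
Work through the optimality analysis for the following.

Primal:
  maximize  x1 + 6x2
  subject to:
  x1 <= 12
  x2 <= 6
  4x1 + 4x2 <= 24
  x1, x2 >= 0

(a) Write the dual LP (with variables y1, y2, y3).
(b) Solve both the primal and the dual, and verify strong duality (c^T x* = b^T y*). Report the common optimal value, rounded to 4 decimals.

The standard primal-dual pair for 'max c^T x s.t. A x <= b, x >= 0' is:
  Dual:  min b^T y  s.t.  A^T y >= c,  y >= 0.

So the dual LP is:
  minimize  12y1 + 6y2 + 24y3
  subject to:
    y1 + 4y3 >= 1
    y2 + 4y3 >= 6
    y1, y2, y3 >= 0

Solving the primal: x* = (0, 6).
  primal value c^T x* = 36.
Solving the dual: y* = (0, 5, 0.25).
  dual value b^T y* = 36.
Strong duality: c^T x* = b^T y*. Confirmed.

36


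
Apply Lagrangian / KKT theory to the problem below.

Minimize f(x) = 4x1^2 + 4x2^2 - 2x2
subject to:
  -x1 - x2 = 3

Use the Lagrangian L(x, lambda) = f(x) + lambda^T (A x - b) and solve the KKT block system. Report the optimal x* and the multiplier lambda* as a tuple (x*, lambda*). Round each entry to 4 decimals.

Form the Lagrangian:
  L(x, lambda) = (1/2) x^T Q x + c^T x + lambda^T (A x - b)
Stationarity (grad_x L = 0): Q x + c + A^T lambda = 0.
Primal feasibility: A x = b.

This gives the KKT block system:
  [ Q   A^T ] [ x     ]   [-c ]
  [ A    0  ] [ lambda ] = [ b ]

Solving the linear system:
  x*      = (-1.625, -1.375)
  lambda* = (-13)
  f(x*)   = 20.875

x* = (-1.625, -1.375), lambda* = (-13)


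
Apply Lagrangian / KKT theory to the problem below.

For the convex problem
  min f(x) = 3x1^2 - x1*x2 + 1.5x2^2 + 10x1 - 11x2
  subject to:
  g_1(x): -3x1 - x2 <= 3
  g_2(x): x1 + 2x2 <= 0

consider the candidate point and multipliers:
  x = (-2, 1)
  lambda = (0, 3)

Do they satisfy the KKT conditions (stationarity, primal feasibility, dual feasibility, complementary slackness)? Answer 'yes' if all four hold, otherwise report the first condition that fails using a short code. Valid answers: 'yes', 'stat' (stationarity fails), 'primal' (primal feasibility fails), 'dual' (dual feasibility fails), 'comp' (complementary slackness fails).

Gradient of f: grad f(x) = Q x + c = (-3, -6)
Constraint values g_i(x) = a_i^T x - b_i:
  g_1((-2, 1)) = 2
  g_2((-2, 1)) = 0
Stationarity residual: grad f(x) + sum_i lambda_i a_i = (0, 0)
  -> stationarity OK
Primal feasibility (all g_i <= 0): FAILS
Dual feasibility (all lambda_i >= 0): OK
Complementary slackness (lambda_i * g_i(x) = 0 for all i): OK

Verdict: the first failing condition is primal_feasibility -> primal.

primal


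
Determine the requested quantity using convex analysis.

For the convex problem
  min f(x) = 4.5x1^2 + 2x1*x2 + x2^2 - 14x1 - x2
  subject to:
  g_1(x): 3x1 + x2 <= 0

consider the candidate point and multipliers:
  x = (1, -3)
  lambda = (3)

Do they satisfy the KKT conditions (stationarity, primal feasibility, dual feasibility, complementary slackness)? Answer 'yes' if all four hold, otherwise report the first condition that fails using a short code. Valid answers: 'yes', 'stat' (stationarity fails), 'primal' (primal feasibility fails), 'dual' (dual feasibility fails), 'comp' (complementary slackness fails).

Gradient of f: grad f(x) = Q x + c = (-11, -5)
Constraint values g_i(x) = a_i^T x - b_i:
  g_1((1, -3)) = 0
Stationarity residual: grad f(x) + sum_i lambda_i a_i = (-2, -2)
  -> stationarity FAILS
Primal feasibility (all g_i <= 0): OK
Dual feasibility (all lambda_i >= 0): OK
Complementary slackness (lambda_i * g_i(x) = 0 for all i): OK

Verdict: the first failing condition is stationarity -> stat.

stat
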